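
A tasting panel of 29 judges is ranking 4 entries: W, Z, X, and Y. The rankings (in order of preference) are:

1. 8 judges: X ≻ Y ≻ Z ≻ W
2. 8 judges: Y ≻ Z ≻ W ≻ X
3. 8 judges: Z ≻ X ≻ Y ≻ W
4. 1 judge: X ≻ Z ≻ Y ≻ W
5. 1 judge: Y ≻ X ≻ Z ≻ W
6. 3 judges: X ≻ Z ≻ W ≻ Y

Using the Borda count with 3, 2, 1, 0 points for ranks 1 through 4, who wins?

W: 8·0 + 8·1 + 8·0 + 1·0 + 1·0 + 3·1 = 11
Z: 8·1 + 8·2 + 8·3 + 1·2 + 1·1 + 3·2 = 57
X: 8·3 + 8·0 + 8·2 + 1·3 + 1·2 + 3·3 = 54
Y: 8·2 + 8·3 + 8·1 + 1·1 + 1·3 + 3·0 = 52
Z has the highest Borda score (57).

Z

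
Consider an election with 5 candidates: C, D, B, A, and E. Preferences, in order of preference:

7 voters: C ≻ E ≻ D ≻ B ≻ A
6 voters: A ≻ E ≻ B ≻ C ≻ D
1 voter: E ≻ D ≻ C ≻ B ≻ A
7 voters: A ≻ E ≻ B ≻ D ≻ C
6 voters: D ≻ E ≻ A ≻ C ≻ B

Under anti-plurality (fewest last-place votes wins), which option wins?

E

Last-place votes: C 7, D 6, B 6, A 8, E 0.
E is ranked last by the fewest voters, so E wins.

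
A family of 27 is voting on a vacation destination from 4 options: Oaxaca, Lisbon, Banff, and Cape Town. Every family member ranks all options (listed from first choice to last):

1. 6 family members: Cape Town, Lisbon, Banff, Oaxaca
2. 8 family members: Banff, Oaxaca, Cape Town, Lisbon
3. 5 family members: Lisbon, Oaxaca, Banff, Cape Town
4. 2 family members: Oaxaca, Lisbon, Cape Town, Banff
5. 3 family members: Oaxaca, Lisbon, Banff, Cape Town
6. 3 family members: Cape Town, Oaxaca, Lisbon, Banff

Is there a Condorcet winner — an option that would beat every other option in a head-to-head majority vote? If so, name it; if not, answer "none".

Checking pairwise contests:
Banff beats Oaxaca 14–13.
Oaxaca beats Lisbon 16–11.
Lisbon beats Banff 19–8.
Oaxaca beats Cape Town 18–9.
Every option loses at least one head-to-head, so there is no Condorcet winner.

none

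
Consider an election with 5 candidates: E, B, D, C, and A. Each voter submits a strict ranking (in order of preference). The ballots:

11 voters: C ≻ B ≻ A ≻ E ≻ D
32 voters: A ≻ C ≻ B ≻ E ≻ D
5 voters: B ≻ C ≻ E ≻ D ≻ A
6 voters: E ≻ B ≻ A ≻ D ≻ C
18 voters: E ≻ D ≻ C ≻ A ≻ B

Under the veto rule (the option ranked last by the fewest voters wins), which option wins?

Last-place votes: E 0, B 18, D 43, C 6, A 5.
E is ranked last by the fewest voters, so E wins.

E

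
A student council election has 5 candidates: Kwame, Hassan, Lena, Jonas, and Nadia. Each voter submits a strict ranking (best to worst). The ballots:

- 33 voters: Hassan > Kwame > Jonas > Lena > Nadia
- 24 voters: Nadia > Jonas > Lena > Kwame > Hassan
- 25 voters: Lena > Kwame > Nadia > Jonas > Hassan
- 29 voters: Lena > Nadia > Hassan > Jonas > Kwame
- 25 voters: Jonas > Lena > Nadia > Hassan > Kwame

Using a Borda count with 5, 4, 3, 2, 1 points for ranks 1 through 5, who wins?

Kwame: 33·4 + 24·2 + 25·4 + 29·1 + 25·1 = 334
Hassan: 33·5 + 24·1 + 25·1 + 29·3 + 25·2 = 351
Lena: 33·2 + 24·3 + 25·5 + 29·5 + 25·4 = 508
Jonas: 33·3 + 24·4 + 25·2 + 29·2 + 25·5 = 428
Nadia: 33·1 + 24·5 + 25·3 + 29·4 + 25·3 = 419
Lena has the highest Borda score (508).

Lena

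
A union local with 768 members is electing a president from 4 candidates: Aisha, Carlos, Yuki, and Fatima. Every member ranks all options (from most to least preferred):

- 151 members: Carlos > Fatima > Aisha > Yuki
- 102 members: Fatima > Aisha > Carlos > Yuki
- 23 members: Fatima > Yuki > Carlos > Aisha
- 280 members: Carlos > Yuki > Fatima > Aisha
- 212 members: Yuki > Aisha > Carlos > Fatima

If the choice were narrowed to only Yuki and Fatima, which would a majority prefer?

Yuki

Voters preferring Yuki to Fatima: 492; preferring Fatima to Yuki: 276.
Yuki wins the head-to-head.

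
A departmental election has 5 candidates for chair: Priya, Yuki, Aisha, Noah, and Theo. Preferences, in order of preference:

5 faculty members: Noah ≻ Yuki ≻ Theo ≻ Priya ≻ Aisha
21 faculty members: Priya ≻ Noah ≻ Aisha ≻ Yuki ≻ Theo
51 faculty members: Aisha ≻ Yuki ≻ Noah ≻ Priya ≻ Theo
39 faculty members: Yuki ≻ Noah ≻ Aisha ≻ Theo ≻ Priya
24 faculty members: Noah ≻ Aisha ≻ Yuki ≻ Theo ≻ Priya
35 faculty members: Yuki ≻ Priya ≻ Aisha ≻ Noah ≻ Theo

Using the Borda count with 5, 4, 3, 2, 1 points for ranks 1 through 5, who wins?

Priya: 5·2 + 21·5 + 51·2 + 39·1 + 24·1 + 35·4 = 420
Yuki: 5·4 + 21·2 + 51·4 + 39·5 + 24·3 + 35·5 = 708
Aisha: 5·1 + 21·3 + 51·5 + 39·3 + 24·4 + 35·3 = 641
Noah: 5·5 + 21·4 + 51·3 + 39·4 + 24·5 + 35·2 = 608
Theo: 5·3 + 21·1 + 51·1 + 39·2 + 24·2 + 35·1 = 248
Yuki has the highest Borda score (708).

Yuki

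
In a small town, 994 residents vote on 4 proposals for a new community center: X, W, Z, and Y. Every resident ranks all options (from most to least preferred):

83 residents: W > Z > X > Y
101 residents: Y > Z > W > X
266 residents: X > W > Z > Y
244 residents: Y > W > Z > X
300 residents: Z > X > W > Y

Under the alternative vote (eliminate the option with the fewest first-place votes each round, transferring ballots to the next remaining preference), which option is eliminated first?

Round 1: X 266, W 83, Z 300, Y 345. Eliminate W.

W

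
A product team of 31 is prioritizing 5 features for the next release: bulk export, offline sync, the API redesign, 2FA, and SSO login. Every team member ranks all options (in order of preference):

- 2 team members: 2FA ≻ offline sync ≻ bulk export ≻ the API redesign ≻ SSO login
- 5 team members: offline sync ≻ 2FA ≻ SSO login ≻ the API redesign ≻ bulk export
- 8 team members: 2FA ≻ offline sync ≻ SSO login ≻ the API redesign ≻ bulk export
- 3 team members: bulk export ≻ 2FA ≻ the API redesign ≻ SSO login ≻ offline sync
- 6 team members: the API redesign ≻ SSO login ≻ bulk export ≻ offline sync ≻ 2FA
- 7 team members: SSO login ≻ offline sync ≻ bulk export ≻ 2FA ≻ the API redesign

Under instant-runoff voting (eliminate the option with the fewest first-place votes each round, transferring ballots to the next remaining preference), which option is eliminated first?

bulk export

Round 1: bulk export 3, offline sync 5, the API redesign 6, 2FA 10, SSO login 7. Eliminate bulk export.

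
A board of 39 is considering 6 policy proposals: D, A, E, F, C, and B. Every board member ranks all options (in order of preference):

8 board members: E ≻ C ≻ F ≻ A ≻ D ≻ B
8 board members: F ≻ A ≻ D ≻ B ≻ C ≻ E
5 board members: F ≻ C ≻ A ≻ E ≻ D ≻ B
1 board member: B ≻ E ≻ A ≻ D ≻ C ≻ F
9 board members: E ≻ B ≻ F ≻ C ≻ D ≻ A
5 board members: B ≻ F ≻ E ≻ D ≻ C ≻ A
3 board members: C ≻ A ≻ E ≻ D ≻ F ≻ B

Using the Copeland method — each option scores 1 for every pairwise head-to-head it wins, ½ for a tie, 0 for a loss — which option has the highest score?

D: beats B; loses to A, E, F, and C → score 1.
A: beats D and B; loses to E, F, and C → score 2.
E: beats D, A, F, C, and B → score 5.
F: beats D, A, C, and B; loses to E → score 4.
C: beats D and A; loses to E, F, and B → score 2.
B: beats C; loses to D, A, E, and F → score 1.
E has the best pairwise record.

E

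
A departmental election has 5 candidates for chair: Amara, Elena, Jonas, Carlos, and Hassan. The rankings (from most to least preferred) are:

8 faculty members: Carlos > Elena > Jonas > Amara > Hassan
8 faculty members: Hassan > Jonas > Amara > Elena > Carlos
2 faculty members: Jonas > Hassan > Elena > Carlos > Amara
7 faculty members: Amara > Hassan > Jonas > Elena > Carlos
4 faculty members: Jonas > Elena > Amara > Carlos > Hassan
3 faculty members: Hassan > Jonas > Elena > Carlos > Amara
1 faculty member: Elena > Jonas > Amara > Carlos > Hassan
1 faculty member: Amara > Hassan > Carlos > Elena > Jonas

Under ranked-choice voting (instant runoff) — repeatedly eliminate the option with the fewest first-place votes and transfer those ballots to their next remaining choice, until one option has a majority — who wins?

Round 1: Amara 8, Elena 1, Jonas 6, Carlos 8, Hassan 11. Eliminate Elena.
Round 2: Amara 8, Jonas 7, Carlos 8, Hassan 11. Eliminate Jonas.
Round 3: Amara 13, Carlos 8, Hassan 13. Eliminate Carlos.
Round 4: Amara 21, Hassan 13. Amara has a majority.

Amara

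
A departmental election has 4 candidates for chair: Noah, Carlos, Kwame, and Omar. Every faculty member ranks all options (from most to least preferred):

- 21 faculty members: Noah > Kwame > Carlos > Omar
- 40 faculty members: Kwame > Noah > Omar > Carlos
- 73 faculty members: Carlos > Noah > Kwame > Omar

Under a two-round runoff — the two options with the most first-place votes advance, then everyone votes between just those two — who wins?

Carlos

Round 1 first-place votes: Noah 21, Carlos 73, Kwame 40, Omar 0.
Carlos and Kwame advance.
Runoff: Carlos is preferred to Kwame by 73 voters; Kwame by 61.
Carlos wins the runoff.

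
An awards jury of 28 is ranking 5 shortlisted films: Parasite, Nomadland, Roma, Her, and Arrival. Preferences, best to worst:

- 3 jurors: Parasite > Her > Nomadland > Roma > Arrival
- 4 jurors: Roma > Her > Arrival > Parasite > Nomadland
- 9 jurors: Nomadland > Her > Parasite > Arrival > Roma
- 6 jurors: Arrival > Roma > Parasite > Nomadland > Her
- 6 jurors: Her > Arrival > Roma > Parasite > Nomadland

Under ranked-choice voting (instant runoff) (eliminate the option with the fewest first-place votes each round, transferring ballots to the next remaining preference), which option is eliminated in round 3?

Arrival

Round 1: Parasite 3, Nomadland 9, Roma 4, Her 6, Arrival 6. Eliminate Parasite.
Round 2: Nomadland 9, Roma 4, Her 9, Arrival 6. Eliminate Roma.
Round 3: Nomadland 9, Her 13, Arrival 6. Eliminate Arrival.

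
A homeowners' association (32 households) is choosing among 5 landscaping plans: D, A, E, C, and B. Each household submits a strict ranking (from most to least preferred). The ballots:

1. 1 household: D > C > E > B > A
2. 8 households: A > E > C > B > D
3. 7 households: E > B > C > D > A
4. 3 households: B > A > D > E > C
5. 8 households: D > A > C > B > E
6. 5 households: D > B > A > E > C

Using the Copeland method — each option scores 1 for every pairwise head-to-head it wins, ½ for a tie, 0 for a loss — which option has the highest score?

D

D: beats A, E, and C; loses to B → score 3.
A: beats E and C; ties B; loses to D → score 2.5.
E: beats C; ties B; loses to D and A → score 1.5.
C: beats B; loses to D, A, and E → score 1.
B: beats D; ties A and E; loses to C → score 2.
D has the best pairwise record.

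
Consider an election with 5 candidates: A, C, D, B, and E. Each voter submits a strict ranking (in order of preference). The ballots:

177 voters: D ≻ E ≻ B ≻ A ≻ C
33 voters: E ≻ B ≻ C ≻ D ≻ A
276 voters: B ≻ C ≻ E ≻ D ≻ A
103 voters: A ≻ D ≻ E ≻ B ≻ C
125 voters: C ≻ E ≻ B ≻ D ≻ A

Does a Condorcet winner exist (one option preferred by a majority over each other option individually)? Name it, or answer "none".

none

Checking pairwise contests:
C beats A 434–280.
B beats C 589–125.
C beats D 434–280.
E beats B 438–276.
C beats E 401–313.
Every option loses at least one head-to-head, so there is no Condorcet winner.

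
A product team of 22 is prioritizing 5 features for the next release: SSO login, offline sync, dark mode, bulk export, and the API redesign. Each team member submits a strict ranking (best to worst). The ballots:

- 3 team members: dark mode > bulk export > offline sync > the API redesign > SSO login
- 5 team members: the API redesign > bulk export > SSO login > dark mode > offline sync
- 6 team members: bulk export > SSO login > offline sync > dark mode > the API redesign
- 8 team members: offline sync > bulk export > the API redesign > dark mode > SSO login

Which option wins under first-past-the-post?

First-place votes: SSO login 0, offline sync 8, dark mode 3, bulk export 6, the API redesign 5.
offline sync has the most first-place votes.

offline sync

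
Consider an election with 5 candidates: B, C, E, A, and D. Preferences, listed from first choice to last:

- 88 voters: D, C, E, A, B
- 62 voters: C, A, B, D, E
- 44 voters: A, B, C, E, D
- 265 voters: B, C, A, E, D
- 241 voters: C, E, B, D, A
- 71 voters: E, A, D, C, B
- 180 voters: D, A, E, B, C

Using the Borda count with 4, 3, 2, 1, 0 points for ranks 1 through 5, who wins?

B: 88·0 + 62·2 + 44·3 + 265·4 + 241·2 + 71·0 + 180·1 = 1978
C: 88·3 + 62·4 + 44·2 + 265·3 + 241·4 + 71·1 + 180·0 = 2430
E: 88·2 + 62·0 + 44·1 + 265·1 + 241·3 + 71·4 + 180·2 = 1852
A: 88·1 + 62·3 + 44·4 + 265·2 + 241·0 + 71·3 + 180·3 = 1733
D: 88·4 + 62·1 + 44·0 + 265·0 + 241·1 + 71·2 + 180·4 = 1517
C has the highest Borda score (2430).

C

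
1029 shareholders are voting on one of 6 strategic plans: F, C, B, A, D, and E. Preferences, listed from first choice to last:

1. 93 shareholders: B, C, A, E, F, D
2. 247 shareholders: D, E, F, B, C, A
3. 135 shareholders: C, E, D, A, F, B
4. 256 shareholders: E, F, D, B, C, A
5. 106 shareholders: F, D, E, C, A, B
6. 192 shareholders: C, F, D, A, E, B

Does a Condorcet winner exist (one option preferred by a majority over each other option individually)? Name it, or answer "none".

Checking pairwise contests:
E beats F 731–298.
F beats C 609–420.
F beats B 936–93.
F beats A 801–228.
F beats D 647–382.
D beats E 545–484.
Every option loses at least one head-to-head, so there is no Condorcet winner.

none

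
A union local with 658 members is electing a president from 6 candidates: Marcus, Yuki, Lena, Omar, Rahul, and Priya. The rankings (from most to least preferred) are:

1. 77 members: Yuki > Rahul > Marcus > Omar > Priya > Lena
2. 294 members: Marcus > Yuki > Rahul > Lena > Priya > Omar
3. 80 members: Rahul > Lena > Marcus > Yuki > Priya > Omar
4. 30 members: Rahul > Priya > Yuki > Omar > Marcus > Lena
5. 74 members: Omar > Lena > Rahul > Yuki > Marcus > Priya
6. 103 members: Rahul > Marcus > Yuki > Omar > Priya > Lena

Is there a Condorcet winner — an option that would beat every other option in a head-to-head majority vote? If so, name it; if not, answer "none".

Checking pairwise contests:
Rahul beats Marcus 364–294.
Marcus beats Yuki 477–181.
Marcus beats Lena 504–154.
Marcus beats Omar 554–104.
Yuki beats Rahul 371–287.
Marcus beats Priya 628–30.
Every option loses at least one head-to-head, so there is no Condorcet winner.

none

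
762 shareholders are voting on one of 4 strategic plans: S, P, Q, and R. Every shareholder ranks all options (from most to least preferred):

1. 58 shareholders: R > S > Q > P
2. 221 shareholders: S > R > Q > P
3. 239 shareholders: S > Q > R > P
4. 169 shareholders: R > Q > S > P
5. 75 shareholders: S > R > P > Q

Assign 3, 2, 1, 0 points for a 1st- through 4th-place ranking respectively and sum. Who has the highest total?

S: 58·2 + 221·3 + 239·3 + 169·1 + 75·3 = 1890
P: 58·0 + 221·0 + 239·0 + 169·0 + 75·1 = 75
Q: 58·1 + 221·1 + 239·2 + 169·2 + 75·0 = 1095
R: 58·3 + 221·2 + 239·1 + 169·3 + 75·2 = 1512
S has the highest Borda score (1890).

S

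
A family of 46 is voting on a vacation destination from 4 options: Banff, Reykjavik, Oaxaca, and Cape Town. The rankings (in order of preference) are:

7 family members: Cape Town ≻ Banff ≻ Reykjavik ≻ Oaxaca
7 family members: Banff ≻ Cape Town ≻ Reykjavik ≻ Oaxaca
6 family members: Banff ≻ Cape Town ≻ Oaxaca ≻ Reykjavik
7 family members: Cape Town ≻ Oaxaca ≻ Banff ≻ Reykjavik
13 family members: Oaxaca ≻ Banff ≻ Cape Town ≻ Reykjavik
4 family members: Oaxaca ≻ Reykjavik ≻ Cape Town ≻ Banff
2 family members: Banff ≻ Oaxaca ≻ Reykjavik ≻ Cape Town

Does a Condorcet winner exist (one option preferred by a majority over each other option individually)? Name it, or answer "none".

none

Checking pairwise contests:
Oaxaca beats Banff 24–22.
Banff beats Reykjavik 42–4.
Cape Town beats Oaxaca 27–19.
Banff beats Cape Town 28–18.
Every option loses at least one head-to-head, so there is no Condorcet winner.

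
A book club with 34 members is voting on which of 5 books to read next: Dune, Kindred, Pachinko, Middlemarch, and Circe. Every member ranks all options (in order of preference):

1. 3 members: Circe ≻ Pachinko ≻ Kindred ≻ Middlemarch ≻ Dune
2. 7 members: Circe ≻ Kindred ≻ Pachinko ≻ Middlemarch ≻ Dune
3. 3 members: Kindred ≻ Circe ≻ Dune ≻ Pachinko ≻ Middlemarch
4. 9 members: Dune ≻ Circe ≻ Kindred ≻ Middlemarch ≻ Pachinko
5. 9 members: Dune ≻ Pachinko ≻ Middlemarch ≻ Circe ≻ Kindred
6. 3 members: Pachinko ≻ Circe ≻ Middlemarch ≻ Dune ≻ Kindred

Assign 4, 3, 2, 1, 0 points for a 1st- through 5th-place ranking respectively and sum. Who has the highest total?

Circe

Dune: 3·0 + 7·0 + 3·2 + 9·4 + 9·4 + 3·1 = 81
Kindred: 3·2 + 7·3 + 3·4 + 9·2 + 9·0 + 3·0 = 57
Pachinko: 3·3 + 7·2 + 3·1 + 9·0 + 9·3 + 3·4 = 65
Middlemarch: 3·1 + 7·1 + 3·0 + 9·1 + 9·2 + 3·2 = 43
Circe: 3·4 + 7·4 + 3·3 + 9·3 + 9·1 + 3·3 = 94
Circe has the highest Borda score (94).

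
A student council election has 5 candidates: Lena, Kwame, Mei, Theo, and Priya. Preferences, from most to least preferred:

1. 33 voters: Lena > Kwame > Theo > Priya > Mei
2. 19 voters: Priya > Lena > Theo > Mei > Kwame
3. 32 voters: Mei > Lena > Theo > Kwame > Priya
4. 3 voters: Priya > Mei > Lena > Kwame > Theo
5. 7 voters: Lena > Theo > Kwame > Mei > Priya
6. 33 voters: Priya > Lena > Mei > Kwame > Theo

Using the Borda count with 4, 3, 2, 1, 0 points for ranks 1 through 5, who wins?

Lena

Lena: 33·4 + 19·3 + 32·3 + 3·2 + 7·4 + 33·3 = 418
Kwame: 33·3 + 19·0 + 32·1 + 3·1 + 7·2 + 33·1 = 181
Mei: 33·0 + 19·1 + 32·4 + 3·3 + 7·1 + 33·2 = 229
Theo: 33·2 + 19·2 + 32·2 + 3·0 + 7·3 + 33·0 = 189
Priya: 33·1 + 19·4 + 32·0 + 3·4 + 7·0 + 33·4 = 253
Lena has the highest Borda score (418).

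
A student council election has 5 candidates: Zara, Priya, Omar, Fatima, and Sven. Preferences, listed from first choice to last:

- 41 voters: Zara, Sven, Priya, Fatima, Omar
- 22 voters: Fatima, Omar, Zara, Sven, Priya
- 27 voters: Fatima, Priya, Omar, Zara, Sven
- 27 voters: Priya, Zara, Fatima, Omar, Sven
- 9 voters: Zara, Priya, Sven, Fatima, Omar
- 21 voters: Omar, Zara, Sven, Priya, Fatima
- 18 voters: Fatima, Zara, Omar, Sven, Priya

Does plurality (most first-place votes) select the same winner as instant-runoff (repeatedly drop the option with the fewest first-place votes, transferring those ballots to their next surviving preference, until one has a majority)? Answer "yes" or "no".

no

Plurality — first-place votes: Zara 50, Priya 27, Omar 21, Fatima 67, Sven 0. Winner: Fatima.
Instant-runoff — R1 Zara 50, Priya 27, Omar 21, Fatima 67, Sven 0 (Sven out); R2 Zara 50, Priya 27, Omar 21, Fatima 67 (Omar out); R3 Zara 71, Priya 27, Fatima 67 (Priya out); R4 Zara 98, Fatima 67 (Zara winner). Winner: Zara.
The two methods disagree.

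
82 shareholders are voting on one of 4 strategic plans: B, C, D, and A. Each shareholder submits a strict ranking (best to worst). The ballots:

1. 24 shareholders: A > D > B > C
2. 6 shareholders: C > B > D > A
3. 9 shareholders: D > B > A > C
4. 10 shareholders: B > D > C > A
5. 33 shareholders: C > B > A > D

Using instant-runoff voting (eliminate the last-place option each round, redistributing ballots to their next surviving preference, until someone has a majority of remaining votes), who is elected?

Round 1: B 10, C 39, D 9, A 24. Eliminate D.
Round 2: B 19, C 39, A 24. Eliminate B.
Round 3: C 49, A 33. C has a majority.

C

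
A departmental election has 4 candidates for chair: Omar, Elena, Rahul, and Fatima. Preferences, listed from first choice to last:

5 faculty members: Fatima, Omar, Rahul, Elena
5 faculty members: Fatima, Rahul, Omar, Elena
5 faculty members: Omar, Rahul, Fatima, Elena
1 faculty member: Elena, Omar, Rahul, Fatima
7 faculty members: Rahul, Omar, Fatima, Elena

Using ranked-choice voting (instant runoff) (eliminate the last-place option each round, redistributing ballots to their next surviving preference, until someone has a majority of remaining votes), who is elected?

Rahul

Round 1: Omar 5, Elena 1, Rahul 7, Fatima 10. Eliminate Elena.
Round 2: Omar 6, Rahul 7, Fatima 10. Eliminate Omar.
Round 3: Rahul 13, Fatima 10. Rahul has a majority.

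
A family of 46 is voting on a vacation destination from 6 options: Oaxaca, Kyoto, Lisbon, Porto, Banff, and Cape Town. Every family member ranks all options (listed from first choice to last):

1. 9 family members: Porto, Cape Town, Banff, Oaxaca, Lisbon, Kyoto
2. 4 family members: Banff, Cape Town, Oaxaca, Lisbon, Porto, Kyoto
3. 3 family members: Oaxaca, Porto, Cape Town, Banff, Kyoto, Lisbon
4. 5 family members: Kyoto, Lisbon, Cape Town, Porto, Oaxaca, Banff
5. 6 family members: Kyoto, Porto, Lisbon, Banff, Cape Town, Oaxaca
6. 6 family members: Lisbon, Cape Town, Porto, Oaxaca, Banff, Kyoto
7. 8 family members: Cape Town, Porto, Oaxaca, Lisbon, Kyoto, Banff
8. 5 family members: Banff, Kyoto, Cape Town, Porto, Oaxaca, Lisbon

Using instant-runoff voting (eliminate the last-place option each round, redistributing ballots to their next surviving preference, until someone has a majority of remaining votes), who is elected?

Cape Town

Round 1: Oaxaca 3, Kyoto 11, Lisbon 6, Porto 9, Banff 9, Cape Town 8. Eliminate Oaxaca.
Round 2: Kyoto 11, Lisbon 6, Porto 12, Banff 9, Cape Town 8. Eliminate Lisbon.
Round 3: Kyoto 11, Porto 12, Banff 9, Cape Town 14. Eliminate Banff.
Round 4: Kyoto 16, Porto 12, Cape Town 18. Eliminate Porto.
Round 5: Kyoto 16, Cape Town 30. Cape Town has a majority.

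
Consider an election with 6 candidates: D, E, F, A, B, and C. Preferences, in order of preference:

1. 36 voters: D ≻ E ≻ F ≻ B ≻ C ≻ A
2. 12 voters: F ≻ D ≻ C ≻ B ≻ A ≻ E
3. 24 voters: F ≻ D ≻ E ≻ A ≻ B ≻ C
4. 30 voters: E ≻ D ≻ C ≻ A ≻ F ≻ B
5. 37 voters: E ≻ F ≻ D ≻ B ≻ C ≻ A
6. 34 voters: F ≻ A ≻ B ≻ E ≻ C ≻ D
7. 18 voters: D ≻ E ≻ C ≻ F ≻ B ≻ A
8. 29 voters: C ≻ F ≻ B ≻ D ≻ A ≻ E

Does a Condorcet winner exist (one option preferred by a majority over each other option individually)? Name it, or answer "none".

none

Checking pairwise contests:
F beats D 136–84.
D beats E 119–101.
E beats F 121–99.
D beats A 186–34.
D beats B 157–63.
D beats C 157–63.
Every option loses at least one head-to-head, so there is no Condorcet winner.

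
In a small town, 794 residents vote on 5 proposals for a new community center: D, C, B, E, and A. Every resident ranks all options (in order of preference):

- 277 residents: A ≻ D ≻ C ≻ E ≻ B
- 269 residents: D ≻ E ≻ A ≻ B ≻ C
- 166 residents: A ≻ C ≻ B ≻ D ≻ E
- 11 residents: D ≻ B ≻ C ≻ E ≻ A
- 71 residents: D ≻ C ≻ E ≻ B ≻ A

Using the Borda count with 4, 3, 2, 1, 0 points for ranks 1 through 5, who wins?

D: 277·3 + 269·4 + 166·1 + 11·4 + 71·4 = 2401
C: 277·2 + 269·0 + 166·3 + 11·2 + 71·3 = 1287
B: 277·0 + 269·1 + 166·2 + 11·3 + 71·1 = 705
E: 277·1 + 269·3 + 166·0 + 11·1 + 71·2 = 1237
A: 277·4 + 269·2 + 166·4 + 11·0 + 71·0 = 2310
D has the highest Borda score (2401).

D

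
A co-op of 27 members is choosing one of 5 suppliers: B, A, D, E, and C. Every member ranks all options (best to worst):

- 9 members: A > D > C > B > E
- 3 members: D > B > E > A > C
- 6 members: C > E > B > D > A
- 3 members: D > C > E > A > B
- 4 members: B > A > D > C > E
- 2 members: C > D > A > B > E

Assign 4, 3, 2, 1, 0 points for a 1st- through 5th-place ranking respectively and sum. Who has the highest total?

D

B: 9·1 + 3·3 + 6·2 + 3·0 + 4·4 + 2·1 = 48
A: 9·4 + 3·1 + 6·0 + 3·1 + 4·3 + 2·2 = 58
D: 9·3 + 3·4 + 6·1 + 3·4 + 4·2 + 2·3 = 71
E: 9·0 + 3·2 + 6·3 + 3·2 + 4·0 + 2·0 = 30
C: 9·2 + 3·0 + 6·4 + 3·3 + 4·1 + 2·4 = 63
D has the highest Borda score (71).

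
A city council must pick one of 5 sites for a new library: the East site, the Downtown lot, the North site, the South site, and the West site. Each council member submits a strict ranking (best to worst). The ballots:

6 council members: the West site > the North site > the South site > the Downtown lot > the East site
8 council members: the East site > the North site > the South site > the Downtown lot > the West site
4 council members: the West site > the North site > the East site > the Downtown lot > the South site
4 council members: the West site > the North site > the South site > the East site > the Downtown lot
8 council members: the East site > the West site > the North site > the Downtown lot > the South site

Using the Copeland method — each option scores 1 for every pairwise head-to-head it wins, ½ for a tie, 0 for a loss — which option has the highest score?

the East site

the East site: beats the Downtown lot, the North site, the South site, and the West site → score 4.
the Downtown lot: loses to the East site, the North site, the South site, and the West site → score 0.
the North site: beats the Downtown lot and the South site; loses to the East site and the West site → score 2.
the South site: beats the Downtown lot; loses to the East site, the North site, and the West site → score 1.
the West site: beats the Downtown lot, the North site, and the South site; loses to the East site → score 3.
the East site has the best pairwise record.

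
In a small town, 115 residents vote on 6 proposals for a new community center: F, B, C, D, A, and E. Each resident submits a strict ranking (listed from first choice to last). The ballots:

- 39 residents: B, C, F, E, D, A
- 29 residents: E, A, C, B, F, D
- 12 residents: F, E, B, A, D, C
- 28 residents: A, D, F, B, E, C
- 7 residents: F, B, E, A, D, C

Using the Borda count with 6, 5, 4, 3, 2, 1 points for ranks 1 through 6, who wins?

B

F: 39·4 + 29·2 + 12·6 + 28·4 + 7·6 = 440
B: 39·6 + 29·3 + 12·4 + 28·3 + 7·5 = 488
C: 39·5 + 29·4 + 12·1 + 28·1 + 7·1 = 358
D: 39·2 + 29·1 + 12·2 + 28·5 + 7·2 = 285
A: 39·1 + 29·5 + 12·3 + 28·6 + 7·3 = 409
E: 39·3 + 29·6 + 12·5 + 28·2 + 7·4 = 435
B has the highest Borda score (488).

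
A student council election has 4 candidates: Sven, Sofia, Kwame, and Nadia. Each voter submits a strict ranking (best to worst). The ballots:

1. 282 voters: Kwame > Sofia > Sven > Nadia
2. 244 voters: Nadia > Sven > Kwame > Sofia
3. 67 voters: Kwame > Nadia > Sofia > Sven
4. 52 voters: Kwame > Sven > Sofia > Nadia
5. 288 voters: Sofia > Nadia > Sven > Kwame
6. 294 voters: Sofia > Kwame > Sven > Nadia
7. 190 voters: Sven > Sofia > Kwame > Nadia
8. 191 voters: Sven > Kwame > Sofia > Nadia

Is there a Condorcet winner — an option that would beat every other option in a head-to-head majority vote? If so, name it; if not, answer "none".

Checking pairwise contests:
Sofia beats Sven 931–677.
Kwame beats Sofia 836–772.
Sven beats Kwame 913–695.
Sven beats Nadia 1009–599.
Every option loses at least one head-to-head, so there is no Condorcet winner.

none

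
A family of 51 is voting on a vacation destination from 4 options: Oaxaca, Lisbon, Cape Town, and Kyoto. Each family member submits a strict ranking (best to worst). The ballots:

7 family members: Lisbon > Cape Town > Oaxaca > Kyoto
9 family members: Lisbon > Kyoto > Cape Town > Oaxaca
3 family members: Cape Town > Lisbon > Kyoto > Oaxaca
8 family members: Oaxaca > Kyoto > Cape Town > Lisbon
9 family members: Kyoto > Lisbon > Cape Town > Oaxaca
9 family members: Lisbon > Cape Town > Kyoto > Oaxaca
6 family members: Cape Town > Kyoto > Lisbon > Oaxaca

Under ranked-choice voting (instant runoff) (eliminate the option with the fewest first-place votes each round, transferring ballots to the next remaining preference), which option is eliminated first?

Round 1: Oaxaca 8, Lisbon 25, Cape Town 9, Kyoto 9. Eliminate Oaxaca.

Oaxaca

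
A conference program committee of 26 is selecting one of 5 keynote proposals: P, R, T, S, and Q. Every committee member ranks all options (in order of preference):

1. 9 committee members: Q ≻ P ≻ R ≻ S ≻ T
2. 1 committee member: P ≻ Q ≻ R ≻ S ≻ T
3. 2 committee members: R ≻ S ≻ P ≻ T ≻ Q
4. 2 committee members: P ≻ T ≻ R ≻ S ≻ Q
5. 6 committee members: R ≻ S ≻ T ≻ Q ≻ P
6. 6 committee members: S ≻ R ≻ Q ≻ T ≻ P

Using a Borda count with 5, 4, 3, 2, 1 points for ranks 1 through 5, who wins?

P: 9·4 + 1·5 + 2·3 + 2·5 + 6·1 + 6·1 = 69
R: 9·3 + 1·3 + 2·5 + 2·3 + 6·5 + 6·4 = 100
T: 9·1 + 1·1 + 2·2 + 2·4 + 6·3 + 6·2 = 52
S: 9·2 + 1·2 + 2·4 + 2·2 + 6·4 + 6·5 = 86
Q: 9·5 + 1·4 + 2·1 + 2·1 + 6·2 + 6·3 = 83
R has the highest Borda score (100).

R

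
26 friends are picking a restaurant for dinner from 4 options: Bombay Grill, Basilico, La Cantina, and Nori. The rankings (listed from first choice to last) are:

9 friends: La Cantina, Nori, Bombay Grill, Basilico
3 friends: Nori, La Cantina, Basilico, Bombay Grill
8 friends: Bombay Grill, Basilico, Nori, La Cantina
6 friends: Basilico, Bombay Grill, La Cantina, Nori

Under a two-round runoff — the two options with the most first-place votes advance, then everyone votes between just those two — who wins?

Bombay Grill

Round 1 first-place votes: Bombay Grill 8, Basilico 6, La Cantina 9, Nori 3.
La Cantina and Bombay Grill advance.
Runoff: La Cantina is preferred to Bombay Grill by 12 voters; Bombay Grill by 14.
Bombay Grill wins the runoff.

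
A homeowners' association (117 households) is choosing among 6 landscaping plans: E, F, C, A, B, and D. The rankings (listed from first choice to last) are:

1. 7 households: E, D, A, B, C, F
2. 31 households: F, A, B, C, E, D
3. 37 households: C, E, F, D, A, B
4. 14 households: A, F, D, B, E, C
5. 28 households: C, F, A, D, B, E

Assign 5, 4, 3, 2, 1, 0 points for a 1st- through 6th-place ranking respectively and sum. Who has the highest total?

E: 7·5 + 31·1 + 37·4 + 14·1 + 28·0 = 228
F: 7·0 + 31·5 + 37·3 + 14·4 + 28·4 = 434
C: 7·1 + 31·2 + 37·5 + 14·0 + 28·5 = 394
A: 7·3 + 31·4 + 37·1 + 14·5 + 28·3 = 336
B: 7·2 + 31·3 + 37·0 + 14·2 + 28·1 = 163
D: 7·4 + 31·0 + 37·2 + 14·3 + 28·2 = 200
F has the highest Borda score (434).

F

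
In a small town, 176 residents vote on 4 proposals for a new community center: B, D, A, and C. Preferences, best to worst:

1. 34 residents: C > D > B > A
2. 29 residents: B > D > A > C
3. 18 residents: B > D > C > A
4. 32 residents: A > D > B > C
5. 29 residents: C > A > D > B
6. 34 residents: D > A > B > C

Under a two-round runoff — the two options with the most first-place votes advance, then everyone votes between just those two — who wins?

Round 1 first-place votes: B 47, D 34, A 32, C 63.
C and B advance.
Runoff: C is preferred to B by 63 voters; B by 113.
B wins the runoff.

B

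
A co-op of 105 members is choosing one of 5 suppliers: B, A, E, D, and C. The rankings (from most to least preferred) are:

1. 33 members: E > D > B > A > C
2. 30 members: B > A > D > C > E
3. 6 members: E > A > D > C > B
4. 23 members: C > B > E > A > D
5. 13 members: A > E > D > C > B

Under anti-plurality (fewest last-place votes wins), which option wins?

A

Last-place votes: B 19, A 0, E 30, D 23, C 33.
A is ranked last by the fewest voters, so A wins.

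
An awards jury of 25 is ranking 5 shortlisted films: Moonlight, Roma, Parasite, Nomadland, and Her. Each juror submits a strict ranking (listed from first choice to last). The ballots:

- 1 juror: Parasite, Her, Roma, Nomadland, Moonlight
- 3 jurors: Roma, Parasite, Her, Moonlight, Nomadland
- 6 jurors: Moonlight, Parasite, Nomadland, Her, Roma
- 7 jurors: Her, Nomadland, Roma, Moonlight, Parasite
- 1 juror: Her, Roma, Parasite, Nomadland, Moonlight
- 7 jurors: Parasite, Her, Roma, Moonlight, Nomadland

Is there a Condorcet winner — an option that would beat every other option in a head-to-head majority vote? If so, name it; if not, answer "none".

Checking pairwise contests:
Roma beats Moonlight 19–6.
Parasite beats Roma 14–11.
Moonlight beats Parasite 13–12.
Moonlight beats Nomadland 16–9.
Parasite beats Her 17–8.
Every option loses at least one head-to-head, so there is no Condorcet winner.

none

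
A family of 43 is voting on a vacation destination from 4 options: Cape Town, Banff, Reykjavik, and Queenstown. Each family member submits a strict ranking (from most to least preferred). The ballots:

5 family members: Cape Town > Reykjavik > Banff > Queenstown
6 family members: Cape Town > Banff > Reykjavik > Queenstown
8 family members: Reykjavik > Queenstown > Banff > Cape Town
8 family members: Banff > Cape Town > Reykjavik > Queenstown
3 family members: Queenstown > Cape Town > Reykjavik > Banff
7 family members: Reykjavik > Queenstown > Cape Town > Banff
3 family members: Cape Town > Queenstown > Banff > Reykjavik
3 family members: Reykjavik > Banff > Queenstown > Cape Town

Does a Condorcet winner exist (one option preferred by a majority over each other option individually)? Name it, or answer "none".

Cape Town vs Banff: 24–19 for Cape Town.
Cape Town vs Reykjavik: 25–18 for Cape Town.
Cape Town vs Queenstown: 22–21 for Cape Town.
Cape Town beats every other option head-to-head.

Cape Town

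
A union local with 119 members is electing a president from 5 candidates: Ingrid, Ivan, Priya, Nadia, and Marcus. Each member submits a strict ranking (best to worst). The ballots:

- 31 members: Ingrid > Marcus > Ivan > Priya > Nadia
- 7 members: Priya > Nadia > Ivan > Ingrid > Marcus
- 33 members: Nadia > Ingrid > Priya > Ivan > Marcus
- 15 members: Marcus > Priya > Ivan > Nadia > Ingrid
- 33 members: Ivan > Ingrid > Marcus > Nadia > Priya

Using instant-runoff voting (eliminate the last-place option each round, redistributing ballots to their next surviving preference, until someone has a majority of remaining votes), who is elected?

Ivan

Round 1: Ingrid 31, Ivan 33, Priya 7, Nadia 33, Marcus 15. Eliminate Priya.
Round 2: Ingrid 31, Ivan 33, Nadia 40, Marcus 15. Eliminate Marcus.
Round 3: Ingrid 31, Ivan 48, Nadia 40. Eliminate Ingrid.
Round 4: Ivan 79, Nadia 40. Ivan has a majority.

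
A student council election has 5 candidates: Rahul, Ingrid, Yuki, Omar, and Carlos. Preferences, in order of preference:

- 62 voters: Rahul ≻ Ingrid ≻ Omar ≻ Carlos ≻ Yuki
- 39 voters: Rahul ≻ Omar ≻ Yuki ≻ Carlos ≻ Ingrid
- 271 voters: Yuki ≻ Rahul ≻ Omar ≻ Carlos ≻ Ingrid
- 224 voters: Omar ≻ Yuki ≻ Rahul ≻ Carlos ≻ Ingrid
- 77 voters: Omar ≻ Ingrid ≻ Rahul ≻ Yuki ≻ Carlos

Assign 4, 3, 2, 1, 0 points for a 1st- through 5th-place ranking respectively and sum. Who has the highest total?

Omar

Rahul: 62·4 + 39·4 + 271·3 + 224·2 + 77·2 = 1819
Ingrid: 62·3 + 39·0 + 271·0 + 224·0 + 77·3 = 417
Yuki: 62·0 + 39·2 + 271·4 + 224·3 + 77·1 = 1911
Omar: 62·2 + 39·3 + 271·2 + 224·4 + 77·4 = 1987
Carlos: 62·1 + 39·1 + 271·1 + 224·1 + 77·0 = 596
Omar has the highest Borda score (1987).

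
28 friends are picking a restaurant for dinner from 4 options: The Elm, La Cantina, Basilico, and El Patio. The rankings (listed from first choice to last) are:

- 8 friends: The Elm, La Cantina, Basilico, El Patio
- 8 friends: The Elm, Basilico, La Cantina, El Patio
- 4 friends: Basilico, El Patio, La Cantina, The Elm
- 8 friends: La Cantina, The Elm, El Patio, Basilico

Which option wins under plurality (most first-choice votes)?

First-place votes: The Elm 16, La Cantina 8, Basilico 4, El Patio 0.
The Elm has the most first-place votes.

The Elm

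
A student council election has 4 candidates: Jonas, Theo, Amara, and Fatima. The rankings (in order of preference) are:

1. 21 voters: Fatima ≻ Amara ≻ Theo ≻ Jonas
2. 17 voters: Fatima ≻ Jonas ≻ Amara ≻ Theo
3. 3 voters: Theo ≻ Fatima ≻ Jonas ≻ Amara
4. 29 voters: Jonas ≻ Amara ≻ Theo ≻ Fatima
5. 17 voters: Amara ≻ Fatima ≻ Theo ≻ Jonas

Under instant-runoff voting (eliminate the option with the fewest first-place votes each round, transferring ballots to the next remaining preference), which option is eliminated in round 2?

Round 1: Jonas 29, Theo 3, Amara 17, Fatima 38. Eliminate Theo.
Round 2: Jonas 29, Amara 17, Fatima 41. Eliminate Amara.

Amara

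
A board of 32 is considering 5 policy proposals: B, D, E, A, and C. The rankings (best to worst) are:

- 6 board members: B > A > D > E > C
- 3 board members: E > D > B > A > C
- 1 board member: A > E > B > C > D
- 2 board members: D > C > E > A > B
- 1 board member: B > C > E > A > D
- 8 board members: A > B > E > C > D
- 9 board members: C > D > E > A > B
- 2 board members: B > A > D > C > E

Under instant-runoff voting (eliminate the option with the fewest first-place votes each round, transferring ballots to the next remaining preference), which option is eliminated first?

D

Round 1: B 9, D 2, E 3, A 9, C 9. Eliminate D.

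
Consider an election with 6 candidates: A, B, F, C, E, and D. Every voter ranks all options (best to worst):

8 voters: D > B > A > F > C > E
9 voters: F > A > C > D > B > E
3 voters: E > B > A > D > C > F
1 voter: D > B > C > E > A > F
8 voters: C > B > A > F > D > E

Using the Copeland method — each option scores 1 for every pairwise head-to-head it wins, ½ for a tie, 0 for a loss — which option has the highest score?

A

A: beats F, C, E, and D; loses to B → score 4.
B: beats A, F, and E; loses to C and D → score 3.
F: beats C, E, and D; loses to A and B → score 3.
C: beats B, E, and D; loses to A and F → score 3.
E: loses to A, B, F, C, and D → score 0.
D: beats B and E; loses to A, F, and C → score 2.
A has the best pairwise record.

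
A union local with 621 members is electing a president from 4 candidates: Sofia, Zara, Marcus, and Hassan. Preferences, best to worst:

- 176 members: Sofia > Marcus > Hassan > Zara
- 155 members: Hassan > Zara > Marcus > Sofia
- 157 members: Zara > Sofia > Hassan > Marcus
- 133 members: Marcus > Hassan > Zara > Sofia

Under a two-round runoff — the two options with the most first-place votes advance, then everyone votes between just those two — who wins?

Round 1 first-place votes: Sofia 176, Zara 157, Marcus 133, Hassan 155.
Sofia and Zara advance.
Runoff: Sofia is preferred to Zara by 176 voters; Zara by 445.
Zara wins the runoff.

Zara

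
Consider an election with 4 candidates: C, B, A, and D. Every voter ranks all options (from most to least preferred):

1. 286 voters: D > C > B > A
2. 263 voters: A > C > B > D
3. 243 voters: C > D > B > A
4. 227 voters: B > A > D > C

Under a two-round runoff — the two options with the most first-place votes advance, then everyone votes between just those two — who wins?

D

Round 1 first-place votes: C 243, B 227, A 263, D 286.
D and A advance.
Runoff: D is preferred to A by 529 voters; A by 490.
D wins the runoff.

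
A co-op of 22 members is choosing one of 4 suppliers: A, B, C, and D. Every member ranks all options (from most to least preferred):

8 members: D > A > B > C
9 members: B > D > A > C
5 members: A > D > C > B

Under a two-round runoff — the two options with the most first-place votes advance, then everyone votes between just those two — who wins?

D

Round 1 first-place votes: A 5, B 9, C 0, D 8.
B and D advance.
Runoff: B is preferred to D by 9 voters; D by 13.
D wins the runoff.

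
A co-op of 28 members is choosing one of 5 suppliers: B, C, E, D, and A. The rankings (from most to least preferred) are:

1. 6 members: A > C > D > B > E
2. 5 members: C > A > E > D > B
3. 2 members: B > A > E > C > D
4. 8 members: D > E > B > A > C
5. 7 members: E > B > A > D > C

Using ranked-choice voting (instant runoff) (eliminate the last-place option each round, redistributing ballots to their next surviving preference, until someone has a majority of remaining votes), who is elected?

A

Round 1: B 2, C 5, E 7, D 8, A 6. Eliminate B.
Round 2: C 5, E 7, D 8, A 8. Eliminate C.
Round 3: E 7, D 8, A 13. Eliminate E.
Round 4: D 8, A 20. A has a majority.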